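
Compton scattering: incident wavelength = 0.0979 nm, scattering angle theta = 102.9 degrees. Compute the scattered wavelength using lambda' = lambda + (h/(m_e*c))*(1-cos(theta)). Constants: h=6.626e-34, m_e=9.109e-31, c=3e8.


Compton wavelength: h/(m_e*c) = 2.4247e-12 m
d_lambda = 2.4247e-12 * (1 - cos(102.9 deg))
= 2.4247e-12 * 1.22325
= 2.9660e-12 m = 0.002966 nm
lambda' = 0.0979 + 0.002966
= 0.100866 nm

0.100866


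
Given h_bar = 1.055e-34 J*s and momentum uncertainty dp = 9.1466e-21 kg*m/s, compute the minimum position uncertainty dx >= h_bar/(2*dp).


dx = h_bar / (2 * dp)
= 1.055e-34 / (2 * 9.1466e-21)
= 1.055e-34 / 1.8293e-20
= 5.7672e-15 m

5.7672e-15


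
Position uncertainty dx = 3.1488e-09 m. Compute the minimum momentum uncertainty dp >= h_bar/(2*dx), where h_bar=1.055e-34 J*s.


dp = h_bar / (2 * dx)
= 1.055e-34 / (2 * 3.1488e-09)
= 1.055e-34 / 6.2976e-09
= 1.6752e-26 kg*m/s

1.6752e-26


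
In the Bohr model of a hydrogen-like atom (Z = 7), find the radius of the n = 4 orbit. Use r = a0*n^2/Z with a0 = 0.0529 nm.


r = a0 * n^2 / Z
= 0.0529 * 4^2 / 7
= 0.0529 * 16 / 7
= 0.1209 nm

0.1209


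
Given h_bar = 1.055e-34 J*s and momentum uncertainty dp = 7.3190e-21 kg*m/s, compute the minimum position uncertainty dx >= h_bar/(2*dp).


dx = h_bar / (2 * dp)
= 1.055e-34 / (2 * 7.3190e-21)
= 1.055e-34 / 1.4638e-20
= 7.2073e-15 m

7.2073e-15


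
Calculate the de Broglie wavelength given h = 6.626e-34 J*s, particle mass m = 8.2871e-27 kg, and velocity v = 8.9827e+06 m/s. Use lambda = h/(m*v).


lambda = h / (m * v)
= 6.626e-34 / (8.2871e-27 * 8.9827e+06)
= 6.626e-34 / 7.4441e-20
= 8.9011e-15 m

8.9011e-15


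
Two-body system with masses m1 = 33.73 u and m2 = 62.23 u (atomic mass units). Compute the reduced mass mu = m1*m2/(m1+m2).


mu = m1 * m2 / (m1 + m2)
= 33.73 * 62.23 / (33.73 + 62.23)
= 2099.0179 / 95.96
= 21.8739 u

21.8739


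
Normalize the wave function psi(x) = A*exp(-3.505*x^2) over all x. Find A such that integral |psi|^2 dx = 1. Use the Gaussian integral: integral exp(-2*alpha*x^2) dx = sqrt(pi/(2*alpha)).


integral |psi|^2 dx = A^2 * sqrt(pi/(2*alpha)) = 1
A^2 = sqrt(2*alpha/pi)
= sqrt(2 * 3.505 / pi)
= 1.493771
A = sqrt(1.493771)
= 1.2222

1.2222


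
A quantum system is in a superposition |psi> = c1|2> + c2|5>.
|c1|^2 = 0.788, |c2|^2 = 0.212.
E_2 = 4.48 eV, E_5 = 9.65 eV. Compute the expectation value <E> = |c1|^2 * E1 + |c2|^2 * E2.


<E> = |c1|^2 * E1 + |c2|^2 * E2
= 0.788 * 4.48 + 0.212 * 9.65
= 3.5302 + 2.0458
= 5.576 eV

5.576


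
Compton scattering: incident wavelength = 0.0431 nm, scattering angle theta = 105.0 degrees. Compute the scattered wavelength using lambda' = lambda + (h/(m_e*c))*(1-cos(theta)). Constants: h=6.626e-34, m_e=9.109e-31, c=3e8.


Compton wavelength: h/(m_e*c) = 2.4247e-12 m
d_lambda = 2.4247e-12 * (1 - cos(105.0 deg))
= 2.4247e-12 * 1.258819
= 3.0523e-12 m = 0.003052 nm
lambda' = 0.0431 + 0.003052
= 0.046152 nm

0.046152


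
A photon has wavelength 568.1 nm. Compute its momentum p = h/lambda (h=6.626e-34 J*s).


p = h / lambda
= 6.626e-34 / (568.1e-9)
= 6.626e-34 / 5.6810e-07
= 1.1663e-27 kg*m/s

1.1663e-27


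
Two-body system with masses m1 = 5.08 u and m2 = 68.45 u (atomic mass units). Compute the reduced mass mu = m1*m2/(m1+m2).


mu = m1 * m2 / (m1 + m2)
= 5.08 * 68.45 / (5.08 + 68.45)
= 347.726 / 73.53
= 4.729 u

4.729


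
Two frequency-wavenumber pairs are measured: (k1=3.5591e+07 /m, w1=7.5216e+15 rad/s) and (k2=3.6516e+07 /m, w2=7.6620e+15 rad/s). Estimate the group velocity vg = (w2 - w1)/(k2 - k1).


vg = (w2 - w1) / (k2 - k1)
= (7.6620e+15 - 7.5216e+15) / (3.6516e+07 - 3.5591e+07)
= 1.4040e+14 / 9.2500e+05
= 1.5178e+08 m/s

1.5178e+08


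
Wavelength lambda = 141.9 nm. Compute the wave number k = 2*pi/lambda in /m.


k = 2 * pi / lambda
= 6.2832 / (141.9e-9)
= 6.2832 / 1.4190e-07
= 4.4279e+07 /m

4.4279e+07


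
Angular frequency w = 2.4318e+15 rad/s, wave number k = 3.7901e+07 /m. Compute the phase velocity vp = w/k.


vp = w / k
= 2.4318e+15 / 3.7901e+07
= 6.4162e+07 m/s

6.4162e+07


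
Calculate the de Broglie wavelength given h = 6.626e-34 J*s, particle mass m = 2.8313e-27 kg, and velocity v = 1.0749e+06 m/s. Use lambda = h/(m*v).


lambda = h / (m * v)
= 6.626e-34 / (2.8313e-27 * 1.0749e+06)
= 6.626e-34 / 3.0434e-21
= 2.1772e-13 m

2.1772e-13


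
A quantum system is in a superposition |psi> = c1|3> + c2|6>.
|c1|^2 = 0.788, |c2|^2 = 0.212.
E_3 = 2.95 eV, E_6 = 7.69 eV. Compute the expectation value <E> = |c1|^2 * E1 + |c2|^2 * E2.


<E> = |c1|^2 * E1 + |c2|^2 * E2
= 0.788 * 2.95 + 0.212 * 7.69
= 2.3246 + 1.6303
= 3.9549 eV

3.9549


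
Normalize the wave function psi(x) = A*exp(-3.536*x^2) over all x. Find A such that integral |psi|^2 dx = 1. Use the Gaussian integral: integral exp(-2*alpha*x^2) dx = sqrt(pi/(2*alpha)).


integral |psi|^2 dx = A^2 * sqrt(pi/(2*alpha)) = 1
A^2 = sqrt(2*alpha/pi)
= sqrt(2 * 3.536 / pi)
= 1.500362
A = sqrt(1.500362)
= 1.2249

1.2249


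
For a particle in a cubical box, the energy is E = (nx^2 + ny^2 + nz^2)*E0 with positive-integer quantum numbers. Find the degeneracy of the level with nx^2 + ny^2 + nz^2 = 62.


Enumerate all (nx, ny, nz) with nx^2 + ny^2 + nz^2 = 62:
(1,5,6)
(1,6,5)
(2,3,7)
(2,7,3)
(3,2,7)
(3,7,2)
(5,1,6)
(5,6,1)
(6,1,5)
(6,5,1)
(7,2,3)
(7,3,2)
Total degeneracy = 12

12


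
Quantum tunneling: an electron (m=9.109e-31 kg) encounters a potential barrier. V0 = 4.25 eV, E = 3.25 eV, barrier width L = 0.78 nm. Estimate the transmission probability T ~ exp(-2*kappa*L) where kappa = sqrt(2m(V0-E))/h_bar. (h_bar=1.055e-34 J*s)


V0 - E = 1.0 eV = 1.6020e-19 J
kappa = sqrt(2 * m * (V0-E)) / h_bar
= sqrt(2 * 9.109e-31 * 1.6020e-19) / 1.055e-34
= 5.1207e+09 /m
2*kappa*L = 2 * 5.1207e+09 * 0.78e-9
= 7.9883
T = exp(-7.9883) = 3.394145e-04

3.394145e-04


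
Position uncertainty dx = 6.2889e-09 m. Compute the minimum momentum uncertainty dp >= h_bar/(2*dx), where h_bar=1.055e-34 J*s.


dp = h_bar / (2 * dx)
= 1.055e-34 / (2 * 6.2889e-09)
= 1.055e-34 / 1.2578e-08
= 8.3878e-27 kg*m/s

8.3878e-27


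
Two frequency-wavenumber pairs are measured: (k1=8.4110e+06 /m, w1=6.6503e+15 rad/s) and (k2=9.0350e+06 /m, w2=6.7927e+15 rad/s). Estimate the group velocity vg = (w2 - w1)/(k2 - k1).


vg = (w2 - w1) / (k2 - k1)
= (6.7927e+15 - 6.6503e+15) / (9.0350e+06 - 8.4110e+06)
= 1.4240e+14 / 6.2400e+05
= 2.2821e+08 m/s

2.2821e+08


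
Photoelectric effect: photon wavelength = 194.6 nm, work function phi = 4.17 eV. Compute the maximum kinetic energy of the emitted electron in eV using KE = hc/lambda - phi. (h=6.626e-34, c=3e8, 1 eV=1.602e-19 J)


E_photon = hc / lambda
= (6.626e-34)(3e8) / (194.6e-9)
= 1.0215e-18 J
= 6.3763 eV
KE = E_photon - phi
= 6.3763 - 4.17
= 2.2063 eV

2.2063


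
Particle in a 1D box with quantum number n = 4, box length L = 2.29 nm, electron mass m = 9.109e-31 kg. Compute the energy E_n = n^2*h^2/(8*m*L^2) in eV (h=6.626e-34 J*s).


E = n^2 * h^2 / (8 * m * L^2)
= 4^2 * (6.626e-34)^2 / (8 * 9.109e-31 * (2.29e-9)^2)
= 16 * 4.3904e-67 / (8 * 9.109e-31 * 5.2441e-18)
= 1.8382e-19 J
= 1.1474 eV

1.1474


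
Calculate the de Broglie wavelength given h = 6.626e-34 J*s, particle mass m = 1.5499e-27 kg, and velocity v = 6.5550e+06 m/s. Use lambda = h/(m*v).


lambda = h / (m * v)
= 6.626e-34 / (1.5499e-27 * 6.5550e+06)
= 6.626e-34 / 1.0160e-20
= 6.5219e-14 m

6.5219e-14


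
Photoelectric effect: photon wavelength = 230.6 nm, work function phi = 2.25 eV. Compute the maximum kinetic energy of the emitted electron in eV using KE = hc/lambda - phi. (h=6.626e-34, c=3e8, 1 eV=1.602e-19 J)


E_photon = hc / lambda
= (6.626e-34)(3e8) / (230.6e-9)
= 8.6201e-19 J
= 5.3808 eV
KE = E_photon - phi
= 5.3808 - 2.25
= 3.1308 eV

3.1308


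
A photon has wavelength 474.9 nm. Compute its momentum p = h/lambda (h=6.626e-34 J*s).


p = h / lambda
= 6.626e-34 / (474.9e-9)
= 6.626e-34 / 4.7490e-07
= 1.3952e-27 kg*m/s

1.3952e-27


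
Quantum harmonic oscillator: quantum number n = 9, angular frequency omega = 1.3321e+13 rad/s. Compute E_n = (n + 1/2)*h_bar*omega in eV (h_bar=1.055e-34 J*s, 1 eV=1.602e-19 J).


E = (n + 1/2) * h_bar * omega
= (9 + 0.5) * 1.055e-34 * 1.3321e+13
= 9.5 * 1.4054e-21
= 1.3351e-20 J
= 0.0833 eV

0.0833


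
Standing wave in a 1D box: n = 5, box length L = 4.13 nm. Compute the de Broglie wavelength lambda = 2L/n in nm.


lambda = 2L / n
= 2 * 4.13 / 5
= 8.26 / 5
= 1.652 nm

1.652


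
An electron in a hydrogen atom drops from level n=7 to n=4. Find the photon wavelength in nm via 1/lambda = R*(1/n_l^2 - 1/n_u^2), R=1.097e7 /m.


1/lambda = R * (1/n_l^2 - 1/n_u^2)
= 1.097e7 * (1/4^2 - 1/7^2)
= 1.097e7 * (0.0625 - 0.020408)
= 1.097e7 * 0.042092
= 4.6175e+05 /m
lambda = 1 / 4.6175e+05 = 2165.686 nm

2165.686


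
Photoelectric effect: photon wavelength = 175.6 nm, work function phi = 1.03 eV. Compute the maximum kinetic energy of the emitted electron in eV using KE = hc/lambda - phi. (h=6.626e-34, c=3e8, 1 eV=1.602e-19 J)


E_photon = hc / lambda
= (6.626e-34)(3e8) / (175.6e-9)
= 1.1320e-18 J
= 7.0662 eV
KE = E_photon - phi
= 7.0662 - 1.03
= 6.0362 eV

6.0362


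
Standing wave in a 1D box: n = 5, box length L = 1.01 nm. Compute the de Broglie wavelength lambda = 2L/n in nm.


lambda = 2L / n
= 2 * 1.01 / 5
= 2.02 / 5
= 0.404 nm

0.404


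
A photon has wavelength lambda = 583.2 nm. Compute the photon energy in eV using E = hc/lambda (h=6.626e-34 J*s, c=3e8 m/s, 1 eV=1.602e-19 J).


E = hc / lambda
= (6.626e-34)(3e8) / (583.2e-9)
= 1.9878e-25 / 5.8320e-07
= 3.4084e-19 J
Converting to eV: 3.4084e-19 / 1.602e-19
= 2.1276 eV

2.1276


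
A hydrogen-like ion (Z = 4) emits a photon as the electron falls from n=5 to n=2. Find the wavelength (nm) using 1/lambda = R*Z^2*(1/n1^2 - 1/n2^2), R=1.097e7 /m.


1/lambda = R * Z^2 * (1/n1^2 - 1/n2^2)
= 1.097e7 * 4^2 * (1/2^2 - 1/5^2)
= 1.097e7 * 16 * (0.25 - 0.04)
= 3.6859e+07 /m
lambda = 1 / 3.6859e+07
= 27.1303 nm

27.1303


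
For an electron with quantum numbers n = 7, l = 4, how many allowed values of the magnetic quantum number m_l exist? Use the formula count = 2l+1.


m_l ranges from -l to +l in integer steps
So m_l goes from -4 to +4
Count = 2l + 1 = 2*4 + 1
= 9

9


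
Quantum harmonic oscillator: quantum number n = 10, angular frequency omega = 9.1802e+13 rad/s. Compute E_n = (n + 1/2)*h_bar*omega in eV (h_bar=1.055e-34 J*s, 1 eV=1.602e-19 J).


E = (n + 1/2) * h_bar * omega
= (10 + 0.5) * 1.055e-34 * 9.1802e+13
= 10.5 * 9.6851e-21
= 1.0169e-19 J
= 0.6348 eV

0.6348


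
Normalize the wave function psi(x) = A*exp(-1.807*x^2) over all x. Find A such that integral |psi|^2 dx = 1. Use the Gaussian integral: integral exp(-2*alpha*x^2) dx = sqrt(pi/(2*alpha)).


integral |psi|^2 dx = A^2 * sqrt(pi/(2*alpha)) = 1
A^2 = sqrt(2*alpha/pi)
= sqrt(2 * 1.807 / pi)
= 1.072554
A = sqrt(1.072554)
= 1.0356

1.0356


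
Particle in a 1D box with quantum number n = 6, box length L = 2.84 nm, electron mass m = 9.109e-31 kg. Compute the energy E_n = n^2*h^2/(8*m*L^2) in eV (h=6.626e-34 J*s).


E = n^2 * h^2 / (8 * m * L^2)
= 6^2 * (6.626e-34)^2 / (8 * 9.109e-31 * (2.84e-9)^2)
= 36 * 4.3904e-67 / (8 * 9.109e-31 * 8.0656e-18)
= 2.6891e-19 J
= 1.6786 eV

1.6786


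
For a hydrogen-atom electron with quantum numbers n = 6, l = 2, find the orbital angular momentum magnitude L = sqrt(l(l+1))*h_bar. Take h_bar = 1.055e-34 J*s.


L = sqrt(l*(l+1)) * h_bar
= sqrt(2 * 3) * 1.055e-34
= sqrt(6) * 1.055e-34
= 2.4495 * 1.055e-34
= 2.5842e-34 J*s

2.5842e-34


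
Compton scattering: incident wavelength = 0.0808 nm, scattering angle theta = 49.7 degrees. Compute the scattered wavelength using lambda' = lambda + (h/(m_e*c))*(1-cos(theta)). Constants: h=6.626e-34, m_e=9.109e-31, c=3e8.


Compton wavelength: h/(m_e*c) = 2.4247e-12 m
d_lambda = 2.4247e-12 * (1 - cos(49.7 deg))
= 2.4247e-12 * 0.35321
= 8.5643e-13 m = 0.000856 nm
lambda' = 0.0808 + 0.000856
= 0.081656 nm

0.081656


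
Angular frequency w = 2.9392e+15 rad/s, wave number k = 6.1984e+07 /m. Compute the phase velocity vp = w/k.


vp = w / k
= 2.9392e+15 / 6.1984e+07
= 4.7419e+07 m/s

4.7419e+07


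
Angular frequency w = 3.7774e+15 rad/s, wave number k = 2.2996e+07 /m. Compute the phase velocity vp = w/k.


vp = w / k
= 3.7774e+15 / 2.2996e+07
= 1.6426e+08 m/s

1.6426e+08


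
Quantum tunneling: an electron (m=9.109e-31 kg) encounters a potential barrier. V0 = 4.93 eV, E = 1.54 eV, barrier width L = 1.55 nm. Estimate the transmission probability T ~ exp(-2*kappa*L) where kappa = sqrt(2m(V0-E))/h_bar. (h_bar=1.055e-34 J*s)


V0 - E = 3.39 eV = 5.4308e-19 J
kappa = sqrt(2 * m * (V0-E)) / h_bar
= sqrt(2 * 9.109e-31 * 5.4308e-19) / 1.055e-34
= 9.4282e+09 /m
2*kappa*L = 2 * 9.4282e+09 * 1.55e-9
= 29.2274
T = exp(-29.2274) = 2.026221e-13

2.026221e-13


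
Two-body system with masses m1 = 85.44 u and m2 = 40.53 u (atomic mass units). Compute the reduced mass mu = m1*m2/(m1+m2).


mu = m1 * m2 / (m1 + m2)
= 85.44 * 40.53 / (85.44 + 40.53)
= 3462.8832 / 125.97
= 27.4897 u

27.4897


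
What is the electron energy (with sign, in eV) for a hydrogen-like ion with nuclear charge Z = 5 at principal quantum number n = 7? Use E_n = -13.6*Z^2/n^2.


E_n = -13.6 * Z^2 / n^2
= -13.6 * 5^2 / 7^2
= -13.6 * 25 / 49
= -6.9388 eV

-6.9388


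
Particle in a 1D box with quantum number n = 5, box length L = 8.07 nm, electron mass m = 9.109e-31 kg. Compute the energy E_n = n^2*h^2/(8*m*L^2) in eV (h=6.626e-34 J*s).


E = n^2 * h^2 / (8 * m * L^2)
= 5^2 * (6.626e-34)^2 / (8 * 9.109e-31 * (8.07e-9)^2)
= 25 * 4.3904e-67 / (8 * 9.109e-31 * 6.5125e-17)
= 2.3128e-20 J
= 0.1444 eV

0.1444


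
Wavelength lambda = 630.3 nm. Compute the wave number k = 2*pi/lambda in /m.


k = 2 * pi / lambda
= 6.2832 / (630.3e-9)
= 6.2832 / 6.3030e-07
= 9.9686e+06 /m

9.9686e+06


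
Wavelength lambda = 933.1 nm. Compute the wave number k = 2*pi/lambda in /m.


k = 2 * pi / lambda
= 6.2832 / (933.1e-9)
= 6.2832 / 9.3310e-07
= 6.7337e+06 /m

6.7337e+06


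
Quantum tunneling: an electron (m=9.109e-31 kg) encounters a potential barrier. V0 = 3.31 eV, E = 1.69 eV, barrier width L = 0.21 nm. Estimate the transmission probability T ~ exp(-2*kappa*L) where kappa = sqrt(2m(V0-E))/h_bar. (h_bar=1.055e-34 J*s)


V0 - E = 1.62 eV = 2.5952e-19 J
kappa = sqrt(2 * m * (V0-E)) / h_bar
= sqrt(2 * 9.109e-31 * 2.5952e-19) / 1.055e-34
= 6.5176e+09 /m
2*kappa*L = 2 * 6.5176e+09 * 0.21e-9
= 2.7374
T = exp(-2.7374) = 6.473939e-02

6.473939e-02


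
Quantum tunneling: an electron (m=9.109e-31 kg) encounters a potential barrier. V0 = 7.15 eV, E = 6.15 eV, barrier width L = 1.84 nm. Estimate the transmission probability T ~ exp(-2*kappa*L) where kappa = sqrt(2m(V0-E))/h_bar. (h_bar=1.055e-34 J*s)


V0 - E = 1.0 eV = 1.6020e-19 J
kappa = sqrt(2 * m * (V0-E)) / h_bar
= sqrt(2 * 9.109e-31 * 1.6020e-19) / 1.055e-34
= 5.1207e+09 /m
2*kappa*L = 2 * 5.1207e+09 * 1.84e-9
= 18.8442
T = exp(-18.8442) = 6.547596e-09

6.547596e-09


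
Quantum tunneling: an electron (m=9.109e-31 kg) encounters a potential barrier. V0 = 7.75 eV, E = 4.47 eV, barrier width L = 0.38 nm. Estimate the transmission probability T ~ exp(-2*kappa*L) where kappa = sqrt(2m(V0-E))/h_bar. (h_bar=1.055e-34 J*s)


V0 - E = 3.28 eV = 5.2546e-19 J
kappa = sqrt(2 * m * (V0-E)) / h_bar
= sqrt(2 * 9.109e-31 * 5.2546e-19) / 1.055e-34
= 9.2740e+09 /m
2*kappa*L = 2 * 9.2740e+09 * 0.38e-9
= 7.0482
T = exp(-7.0482) = 8.689514e-04

8.689514e-04


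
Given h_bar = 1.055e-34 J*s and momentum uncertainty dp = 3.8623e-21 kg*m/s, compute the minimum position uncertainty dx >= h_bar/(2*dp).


dx = h_bar / (2 * dp)
= 1.055e-34 / (2 * 3.8623e-21)
= 1.055e-34 / 7.7246e-21
= 1.3658e-14 m

1.3658e-14


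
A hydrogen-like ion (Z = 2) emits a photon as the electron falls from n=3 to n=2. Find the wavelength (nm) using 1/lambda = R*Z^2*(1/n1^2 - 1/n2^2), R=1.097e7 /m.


1/lambda = R * Z^2 * (1/n1^2 - 1/n2^2)
= 1.097e7 * 2^2 * (1/2^2 - 1/3^2)
= 1.097e7 * 4 * (0.25 - 0.111111)
= 6.0944e+06 /m
lambda = 1 / 6.0944e+06
= 164.0839 nm

164.0839


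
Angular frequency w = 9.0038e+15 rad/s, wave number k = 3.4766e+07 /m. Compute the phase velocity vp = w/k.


vp = w / k
= 9.0038e+15 / 3.4766e+07
= 2.5898e+08 m/s

2.5898e+08


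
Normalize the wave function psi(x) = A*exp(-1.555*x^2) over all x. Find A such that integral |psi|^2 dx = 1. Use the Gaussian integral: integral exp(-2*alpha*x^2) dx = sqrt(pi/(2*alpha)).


integral |psi|^2 dx = A^2 * sqrt(pi/(2*alpha)) = 1
A^2 = sqrt(2*alpha/pi)
= sqrt(2 * 1.555 / pi)
= 0.994959
A = sqrt(0.994959)
= 0.9975

0.9975


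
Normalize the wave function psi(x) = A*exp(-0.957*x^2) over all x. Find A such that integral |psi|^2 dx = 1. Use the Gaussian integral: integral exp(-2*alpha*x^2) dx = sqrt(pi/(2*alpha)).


integral |psi|^2 dx = A^2 * sqrt(pi/(2*alpha)) = 1
A^2 = sqrt(2*alpha/pi)
= sqrt(2 * 0.957 / pi)
= 0.780542
A = sqrt(0.780542)
= 0.8835

0.8835


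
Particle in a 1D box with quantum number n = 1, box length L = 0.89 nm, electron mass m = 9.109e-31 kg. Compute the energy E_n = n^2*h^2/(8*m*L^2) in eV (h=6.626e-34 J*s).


E = n^2 * h^2 / (8 * m * L^2)
= 1^2 * (6.626e-34)^2 / (8 * 9.109e-31 * (0.89e-9)^2)
= 1 * 4.3904e-67 / (8 * 9.109e-31 * 7.9210e-19)
= 7.6061e-20 J
= 0.4748 eV

0.4748


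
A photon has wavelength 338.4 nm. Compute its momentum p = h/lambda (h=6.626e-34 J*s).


p = h / lambda
= 6.626e-34 / (338.4e-9)
= 6.626e-34 / 3.3840e-07
= 1.9580e-27 kg*m/s

1.9580e-27


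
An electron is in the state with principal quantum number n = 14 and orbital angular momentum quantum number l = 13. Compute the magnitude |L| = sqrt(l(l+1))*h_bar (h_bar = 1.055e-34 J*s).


L = sqrt(l*(l+1)) * h_bar
= sqrt(13 * 14) * 1.055e-34
= sqrt(182) * 1.055e-34
= 13.4907 * 1.055e-34
= 1.4233e-33 J*s

1.4233e-33


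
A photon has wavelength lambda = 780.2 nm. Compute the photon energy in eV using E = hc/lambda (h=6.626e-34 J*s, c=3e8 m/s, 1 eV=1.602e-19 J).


E = hc / lambda
= (6.626e-34)(3e8) / (780.2e-9)
= 1.9878e-25 / 7.8020e-07
= 2.5478e-19 J
Converting to eV: 2.5478e-19 / 1.602e-19
= 1.5904 eV

1.5904


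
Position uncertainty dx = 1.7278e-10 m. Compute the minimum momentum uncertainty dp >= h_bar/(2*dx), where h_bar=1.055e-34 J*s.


dp = h_bar / (2 * dx)
= 1.055e-34 / (2 * 1.7278e-10)
= 1.055e-34 / 3.4556e-10
= 3.0530e-25 kg*m/s

3.0530e-25


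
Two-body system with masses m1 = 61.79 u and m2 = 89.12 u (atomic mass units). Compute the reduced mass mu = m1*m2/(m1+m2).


mu = m1 * m2 / (m1 + m2)
= 61.79 * 89.12 / (61.79 + 89.12)
= 5506.7248 / 150.91
= 36.4901 u

36.4901


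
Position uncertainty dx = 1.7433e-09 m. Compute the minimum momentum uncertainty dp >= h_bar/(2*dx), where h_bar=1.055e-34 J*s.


dp = h_bar / (2 * dx)
= 1.055e-34 / (2 * 1.7433e-09)
= 1.055e-34 / 3.4866e-09
= 3.0259e-26 kg*m/s

3.0259e-26


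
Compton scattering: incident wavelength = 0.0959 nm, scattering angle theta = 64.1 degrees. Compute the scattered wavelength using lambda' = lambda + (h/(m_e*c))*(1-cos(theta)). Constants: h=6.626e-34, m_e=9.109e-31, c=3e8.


Compton wavelength: h/(m_e*c) = 2.4247e-12 m
d_lambda = 2.4247e-12 * (1 - cos(64.1 deg))
= 2.4247e-12 * 0.563198
= 1.3656e-12 m = 0.001366 nm
lambda' = 0.0959 + 0.001366
= 0.097266 nm

0.097266


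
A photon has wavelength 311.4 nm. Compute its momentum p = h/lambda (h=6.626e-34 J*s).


p = h / lambda
= 6.626e-34 / (311.4e-9)
= 6.626e-34 / 3.1140e-07
= 2.1278e-27 kg*m/s

2.1278e-27


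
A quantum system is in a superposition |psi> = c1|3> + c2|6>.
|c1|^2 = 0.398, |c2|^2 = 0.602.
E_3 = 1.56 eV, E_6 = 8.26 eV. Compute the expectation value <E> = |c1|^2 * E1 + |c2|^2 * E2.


<E> = |c1|^2 * E1 + |c2|^2 * E2
= 0.398 * 1.56 + 0.602 * 8.26
= 0.6209 + 4.9725
= 5.5934 eV

5.5934


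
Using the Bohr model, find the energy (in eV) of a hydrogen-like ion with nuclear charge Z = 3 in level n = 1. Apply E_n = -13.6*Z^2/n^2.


E_n = -13.6 * Z^2 / n^2
= -13.6 * 3^2 / 1^2
= -13.6 * 9 / 1
= -122.4 eV

-122.4


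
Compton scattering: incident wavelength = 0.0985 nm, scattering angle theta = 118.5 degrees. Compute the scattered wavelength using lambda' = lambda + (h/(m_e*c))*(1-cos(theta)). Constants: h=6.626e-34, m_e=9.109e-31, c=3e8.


Compton wavelength: h/(m_e*c) = 2.4247e-12 m
d_lambda = 2.4247e-12 * (1 - cos(118.5 deg))
= 2.4247e-12 * 1.477159
= 3.5817e-12 m = 0.003582 nm
lambda' = 0.0985 + 0.003582
= 0.102082 nm

0.102082


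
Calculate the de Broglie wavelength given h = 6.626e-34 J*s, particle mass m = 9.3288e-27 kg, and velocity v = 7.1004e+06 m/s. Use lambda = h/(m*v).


lambda = h / (m * v)
= 6.626e-34 / (9.3288e-27 * 7.1004e+06)
= 6.626e-34 / 6.6238e-20
= 1.0003e-14 m

1.0003e-14


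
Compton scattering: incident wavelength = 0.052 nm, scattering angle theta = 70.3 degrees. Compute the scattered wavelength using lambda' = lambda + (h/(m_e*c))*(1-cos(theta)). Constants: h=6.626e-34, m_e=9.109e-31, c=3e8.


Compton wavelength: h/(m_e*c) = 2.4247e-12 m
d_lambda = 2.4247e-12 * (1 - cos(70.3 deg))
= 2.4247e-12 * 0.662905
= 1.6074e-12 m = 0.001607 nm
lambda' = 0.052 + 0.001607
= 0.053607 nm

0.053607


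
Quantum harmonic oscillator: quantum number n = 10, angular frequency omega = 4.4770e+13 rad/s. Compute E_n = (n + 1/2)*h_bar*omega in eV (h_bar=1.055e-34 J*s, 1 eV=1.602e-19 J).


E = (n + 1/2) * h_bar * omega
= (10 + 0.5) * 1.055e-34 * 4.4770e+13
= 10.5 * 4.7232e-21
= 4.9594e-20 J
= 0.3096 eV

0.3096


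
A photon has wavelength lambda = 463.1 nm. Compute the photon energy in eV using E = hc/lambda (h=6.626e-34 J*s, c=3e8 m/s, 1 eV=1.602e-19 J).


E = hc / lambda
= (6.626e-34)(3e8) / (463.1e-9)
= 1.9878e-25 / 4.6310e-07
= 4.2924e-19 J
Converting to eV: 4.2924e-19 / 1.602e-19
= 2.6794 eV

2.6794


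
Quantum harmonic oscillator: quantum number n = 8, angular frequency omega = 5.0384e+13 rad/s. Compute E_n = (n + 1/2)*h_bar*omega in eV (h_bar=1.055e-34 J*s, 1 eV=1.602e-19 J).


E = (n + 1/2) * h_bar * omega
= (8 + 0.5) * 1.055e-34 * 5.0384e+13
= 8.5 * 5.3155e-21
= 4.5182e-20 J
= 0.282 eV

0.282


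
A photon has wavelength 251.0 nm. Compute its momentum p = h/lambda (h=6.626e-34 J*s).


p = h / lambda
= 6.626e-34 / (251.0e-9)
= 6.626e-34 / 2.5100e-07
= 2.6398e-27 kg*m/s

2.6398e-27


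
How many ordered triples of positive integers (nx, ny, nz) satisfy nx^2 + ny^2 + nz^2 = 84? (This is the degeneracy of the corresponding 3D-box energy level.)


Enumerate all (nx, ny, nz) with nx^2 + ny^2 + nz^2 = 84:
(2,4,8)
(2,8,4)
(4,2,8)
(4,8,2)
(8,2,4)
(8,4,2)
Total degeneracy = 6

6


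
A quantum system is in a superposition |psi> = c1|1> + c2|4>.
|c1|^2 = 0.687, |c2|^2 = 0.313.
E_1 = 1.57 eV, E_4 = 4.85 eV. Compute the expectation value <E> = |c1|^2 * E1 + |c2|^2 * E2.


<E> = |c1|^2 * E1 + |c2|^2 * E2
= 0.687 * 1.57 + 0.313 * 4.85
= 1.0786 + 1.518
= 2.5966 eV

2.5966


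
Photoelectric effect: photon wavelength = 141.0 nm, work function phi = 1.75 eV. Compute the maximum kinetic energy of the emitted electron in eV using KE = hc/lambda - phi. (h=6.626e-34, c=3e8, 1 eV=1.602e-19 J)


E_photon = hc / lambda
= (6.626e-34)(3e8) / (141.0e-9)
= 1.4098e-18 J
= 8.8002 eV
KE = E_photon - phi
= 8.8002 - 1.75
= 7.0502 eV

7.0502


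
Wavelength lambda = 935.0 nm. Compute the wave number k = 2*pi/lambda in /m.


k = 2 * pi / lambda
= 6.2832 / (935.0e-9)
= 6.2832 / 9.3500e-07
= 6.7200e+06 /m

6.7200e+06


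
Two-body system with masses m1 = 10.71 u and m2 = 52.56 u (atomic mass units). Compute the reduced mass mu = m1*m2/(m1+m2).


mu = m1 * m2 / (m1 + m2)
= 10.71 * 52.56 / (10.71 + 52.56)
= 562.9176 / 63.27
= 8.8971 u

8.8971


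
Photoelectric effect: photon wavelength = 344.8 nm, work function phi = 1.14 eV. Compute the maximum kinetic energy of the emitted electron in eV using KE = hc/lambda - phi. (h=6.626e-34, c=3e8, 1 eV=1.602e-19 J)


E_photon = hc / lambda
= (6.626e-34)(3e8) / (344.8e-9)
= 5.7651e-19 J
= 3.5987 eV
KE = E_photon - phi
= 3.5987 - 1.14
= 2.4587 eV

2.4587


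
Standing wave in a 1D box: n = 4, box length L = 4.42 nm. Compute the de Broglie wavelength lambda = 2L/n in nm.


lambda = 2L / n
= 2 * 4.42 / 4
= 8.84 / 4
= 2.21 nm

2.21


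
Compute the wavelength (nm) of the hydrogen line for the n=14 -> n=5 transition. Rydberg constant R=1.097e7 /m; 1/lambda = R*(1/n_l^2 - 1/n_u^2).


1/lambda = R * (1/n_l^2 - 1/n_u^2)
= 1.097e7 * (1/5^2 - 1/14^2)
= 1.097e7 * (0.04 - 0.005102)
= 1.097e7 * 0.034898
= 3.8283e+05 /m
lambda = 1 / 3.8283e+05 = 2612.1213 nm

2612.1213


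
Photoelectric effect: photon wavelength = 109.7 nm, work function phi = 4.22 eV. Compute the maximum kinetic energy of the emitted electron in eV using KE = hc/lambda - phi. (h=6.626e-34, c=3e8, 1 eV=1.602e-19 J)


E_photon = hc / lambda
= (6.626e-34)(3e8) / (109.7e-9)
= 1.8120e-18 J
= 11.3111 eV
KE = E_photon - phi
= 11.3111 - 4.22
= 7.0911 eV

7.0911


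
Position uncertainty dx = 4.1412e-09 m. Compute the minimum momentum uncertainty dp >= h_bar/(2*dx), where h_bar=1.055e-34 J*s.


dp = h_bar / (2 * dx)
= 1.055e-34 / (2 * 4.1412e-09)
= 1.055e-34 / 8.2824e-09
= 1.2738e-26 kg*m/s

1.2738e-26


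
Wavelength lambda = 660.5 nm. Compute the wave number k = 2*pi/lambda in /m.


k = 2 * pi / lambda
= 6.2832 / (660.5e-9)
= 6.2832 / 6.6050e-07
= 9.5128e+06 /m

9.5128e+06


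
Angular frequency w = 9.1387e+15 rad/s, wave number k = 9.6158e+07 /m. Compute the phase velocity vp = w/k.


vp = w / k
= 9.1387e+15 / 9.6158e+07
= 9.5038e+07 m/s

9.5038e+07


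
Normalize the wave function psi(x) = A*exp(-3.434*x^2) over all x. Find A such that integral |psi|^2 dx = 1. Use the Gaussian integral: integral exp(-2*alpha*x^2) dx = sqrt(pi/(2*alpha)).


integral |psi|^2 dx = A^2 * sqrt(pi/(2*alpha)) = 1
A^2 = sqrt(2*alpha/pi)
= sqrt(2 * 3.434 / pi)
= 1.478564
A = sqrt(1.478564)
= 1.216

1.216


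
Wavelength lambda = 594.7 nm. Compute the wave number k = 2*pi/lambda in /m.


k = 2 * pi / lambda
= 6.2832 / (594.7e-9)
= 6.2832 / 5.9470e-07
= 1.0565e+07 /m

1.0565e+07


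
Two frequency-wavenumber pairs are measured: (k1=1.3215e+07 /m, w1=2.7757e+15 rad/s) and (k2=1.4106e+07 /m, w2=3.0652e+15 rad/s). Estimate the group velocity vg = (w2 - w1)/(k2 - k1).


vg = (w2 - w1) / (k2 - k1)
= (3.0652e+15 - 2.7757e+15) / (1.4106e+07 - 1.3215e+07)
= 2.8950e+14 / 8.9100e+05
= 3.2492e+08 m/s

3.2492e+08


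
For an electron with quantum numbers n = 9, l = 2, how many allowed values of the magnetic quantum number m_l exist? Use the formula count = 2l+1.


m_l ranges from -l to +l in integer steps
So m_l goes from -2 to +2
Count = 2l + 1 = 2*2 + 1
= 5

5


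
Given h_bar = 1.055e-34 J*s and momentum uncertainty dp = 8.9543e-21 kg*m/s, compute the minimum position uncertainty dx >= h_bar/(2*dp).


dx = h_bar / (2 * dp)
= 1.055e-34 / (2 * 8.9543e-21)
= 1.055e-34 / 1.7909e-20
= 5.8910e-15 m

5.8910e-15


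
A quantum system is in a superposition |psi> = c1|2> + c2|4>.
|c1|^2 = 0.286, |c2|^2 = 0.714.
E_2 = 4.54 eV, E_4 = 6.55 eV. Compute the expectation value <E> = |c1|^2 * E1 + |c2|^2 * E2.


<E> = |c1|^2 * E1 + |c2|^2 * E2
= 0.286 * 4.54 + 0.714 * 6.55
= 1.2984 + 4.6767
= 5.9751 eV

5.9751


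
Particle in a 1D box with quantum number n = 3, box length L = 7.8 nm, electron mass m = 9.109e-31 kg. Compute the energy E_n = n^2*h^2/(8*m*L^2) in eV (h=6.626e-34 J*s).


E = n^2 * h^2 / (8 * m * L^2)
= 3^2 * (6.626e-34)^2 / (8 * 9.109e-31 * (7.8e-9)^2)
= 9 * 4.3904e-67 / (8 * 9.109e-31 * 6.0840e-17)
= 8.9124e-21 J
= 0.0556 eV

0.0556


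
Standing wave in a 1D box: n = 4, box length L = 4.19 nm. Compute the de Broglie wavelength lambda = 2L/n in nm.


lambda = 2L / n
= 2 * 4.19 / 4
= 8.38 / 4
= 2.095 nm

2.095


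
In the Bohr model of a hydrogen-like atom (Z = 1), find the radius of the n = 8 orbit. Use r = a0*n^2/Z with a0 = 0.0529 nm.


r = a0 * n^2 / Z
= 0.0529 * 8^2 / 1
= 0.0529 * 64 / 1
= 3.3856 nm

3.3856


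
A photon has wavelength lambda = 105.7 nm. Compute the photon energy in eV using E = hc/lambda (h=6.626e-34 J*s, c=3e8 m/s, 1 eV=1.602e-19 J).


E = hc / lambda
= (6.626e-34)(3e8) / (105.7e-9)
= 1.9878e-25 / 1.0570e-07
= 1.8806e-18 J
Converting to eV: 1.8806e-18 / 1.602e-19
= 11.7391 eV

11.7391


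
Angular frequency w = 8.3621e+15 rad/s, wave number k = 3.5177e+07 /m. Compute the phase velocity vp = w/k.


vp = w / k
= 8.3621e+15 / 3.5177e+07
= 2.3771e+08 m/s

2.3771e+08


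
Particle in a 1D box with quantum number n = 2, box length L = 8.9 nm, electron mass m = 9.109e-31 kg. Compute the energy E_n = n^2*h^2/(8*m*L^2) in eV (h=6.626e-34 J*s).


E = n^2 * h^2 / (8 * m * L^2)
= 2^2 * (6.626e-34)^2 / (8 * 9.109e-31 * (8.9e-9)^2)
= 4 * 4.3904e-67 / (8 * 9.109e-31 * 7.9210e-17)
= 3.0424e-21 J
= 0.019 eV

0.019


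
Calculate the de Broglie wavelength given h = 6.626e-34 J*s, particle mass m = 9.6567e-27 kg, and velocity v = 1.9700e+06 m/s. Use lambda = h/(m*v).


lambda = h / (m * v)
= 6.626e-34 / (9.6567e-27 * 1.9700e+06)
= 6.626e-34 / 1.9024e-20
= 3.4830e-14 m

3.4830e-14


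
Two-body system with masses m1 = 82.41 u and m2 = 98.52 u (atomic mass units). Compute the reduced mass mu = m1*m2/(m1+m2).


mu = m1 * m2 / (m1 + m2)
= 82.41 * 98.52 / (82.41 + 98.52)
= 8119.0332 / 180.93
= 44.8739 u

44.8739


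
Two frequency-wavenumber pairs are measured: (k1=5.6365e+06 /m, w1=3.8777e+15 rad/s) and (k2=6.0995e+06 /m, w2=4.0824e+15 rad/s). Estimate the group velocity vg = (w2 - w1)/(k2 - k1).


vg = (w2 - w1) / (k2 - k1)
= (4.0824e+15 - 3.8777e+15) / (6.0995e+06 - 5.6365e+06)
= 2.0470e+14 / 4.6300e+05
= 4.4212e+08 m/s

4.4212e+08


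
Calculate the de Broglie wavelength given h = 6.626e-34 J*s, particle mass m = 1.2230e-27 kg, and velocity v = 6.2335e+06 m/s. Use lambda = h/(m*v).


lambda = h / (m * v)
= 6.626e-34 / (1.2230e-27 * 6.2335e+06)
= 6.626e-34 / 7.6236e-21
= 8.6915e-14 m

8.6915e-14


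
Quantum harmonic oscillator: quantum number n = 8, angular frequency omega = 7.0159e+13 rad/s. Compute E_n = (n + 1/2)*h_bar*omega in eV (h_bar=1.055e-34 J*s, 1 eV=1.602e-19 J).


E = (n + 1/2) * h_bar * omega
= (8 + 0.5) * 1.055e-34 * 7.0159e+13
= 8.5 * 7.4018e-21
= 6.2915e-20 J
= 0.3927 eV

0.3927


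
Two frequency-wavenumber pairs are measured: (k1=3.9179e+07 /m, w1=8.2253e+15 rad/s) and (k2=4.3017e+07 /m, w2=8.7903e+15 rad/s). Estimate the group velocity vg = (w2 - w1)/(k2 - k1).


vg = (w2 - w1) / (k2 - k1)
= (8.7903e+15 - 8.2253e+15) / (4.3017e+07 - 3.9179e+07)
= 5.6500e+14 / 3.8380e+06
= 1.4721e+08 m/s

1.4721e+08


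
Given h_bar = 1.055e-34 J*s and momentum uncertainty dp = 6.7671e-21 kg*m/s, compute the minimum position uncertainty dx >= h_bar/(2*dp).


dx = h_bar / (2 * dp)
= 1.055e-34 / (2 * 6.7671e-21)
= 1.055e-34 / 1.3534e-20
= 7.7951e-15 m

7.7951e-15


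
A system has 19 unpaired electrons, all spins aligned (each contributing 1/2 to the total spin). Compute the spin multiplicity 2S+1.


Total spin S = N * (1/2) = 19 * 0.5 = 9.5
Spin multiplicity = 2S + 1
= 2 * 9.5 + 1
= 20

20


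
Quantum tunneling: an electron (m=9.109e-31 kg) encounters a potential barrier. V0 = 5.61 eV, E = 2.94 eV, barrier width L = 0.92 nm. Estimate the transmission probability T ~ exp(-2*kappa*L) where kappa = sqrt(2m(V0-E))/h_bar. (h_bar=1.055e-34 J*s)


V0 - E = 2.67 eV = 4.2773e-19 J
kappa = sqrt(2 * m * (V0-E)) / h_bar
= sqrt(2 * 9.109e-31 * 4.2773e-19) / 1.055e-34
= 8.3673e+09 /m
2*kappa*L = 2 * 8.3673e+09 * 0.92e-9
= 15.3958
T = exp(-15.3958) = 2.059130e-07

2.059130e-07


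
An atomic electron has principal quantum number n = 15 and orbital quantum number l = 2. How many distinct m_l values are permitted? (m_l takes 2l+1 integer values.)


m_l ranges from -l to +l in integer steps
So m_l goes from -2 to +2
Count = 2l + 1 = 2*2 + 1
= 5

5


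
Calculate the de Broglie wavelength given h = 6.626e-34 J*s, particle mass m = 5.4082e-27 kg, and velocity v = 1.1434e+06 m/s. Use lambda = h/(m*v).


lambda = h / (m * v)
= 6.626e-34 / (5.4082e-27 * 1.1434e+06)
= 6.626e-34 / 6.1837e-21
= 1.0715e-13 m

1.0715e-13


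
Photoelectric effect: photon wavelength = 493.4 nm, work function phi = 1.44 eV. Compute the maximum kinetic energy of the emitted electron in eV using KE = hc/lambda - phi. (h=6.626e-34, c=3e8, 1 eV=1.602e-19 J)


E_photon = hc / lambda
= (6.626e-34)(3e8) / (493.4e-9)
= 4.0288e-19 J
= 2.5148 eV
KE = E_photon - phi
= 2.5148 - 1.44
= 1.0748 eV

1.0748


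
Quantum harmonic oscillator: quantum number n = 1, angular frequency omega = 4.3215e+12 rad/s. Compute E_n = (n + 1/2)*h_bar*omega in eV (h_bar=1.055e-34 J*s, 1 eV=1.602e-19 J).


E = (n + 1/2) * h_bar * omega
= (1 + 0.5) * 1.055e-34 * 4.3215e+12
= 1.5 * 4.5592e-22
= 6.8388e-22 J
= 0.0043 eV

0.0043


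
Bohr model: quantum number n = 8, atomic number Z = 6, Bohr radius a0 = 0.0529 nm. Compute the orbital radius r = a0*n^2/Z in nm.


r = a0 * n^2 / Z
= 0.0529 * 8^2 / 6
= 0.0529 * 64 / 6
= 0.5643 nm

0.5643


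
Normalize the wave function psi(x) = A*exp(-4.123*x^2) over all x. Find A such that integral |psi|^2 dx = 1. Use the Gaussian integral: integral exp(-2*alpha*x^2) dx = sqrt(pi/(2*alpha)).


integral |psi|^2 dx = A^2 * sqrt(pi/(2*alpha)) = 1
A^2 = sqrt(2*alpha/pi)
= sqrt(2 * 4.123 / pi)
= 1.620118
A = sqrt(1.620118)
= 1.2728

1.2728


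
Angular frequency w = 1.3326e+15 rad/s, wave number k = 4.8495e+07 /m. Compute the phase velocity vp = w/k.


vp = w / k
= 1.3326e+15 / 4.8495e+07
= 2.7479e+07 m/s

2.7479e+07


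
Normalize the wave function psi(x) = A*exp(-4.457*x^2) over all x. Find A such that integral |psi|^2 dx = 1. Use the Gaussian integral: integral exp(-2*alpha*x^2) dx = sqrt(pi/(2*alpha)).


integral |psi|^2 dx = A^2 * sqrt(pi/(2*alpha)) = 1
A^2 = sqrt(2*alpha/pi)
= sqrt(2 * 4.457 / pi)
= 1.684463
A = sqrt(1.684463)
= 1.2979

1.2979


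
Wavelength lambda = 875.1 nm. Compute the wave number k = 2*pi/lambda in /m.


k = 2 * pi / lambda
= 6.2832 / (875.1e-9)
= 6.2832 / 8.7510e-07
= 7.1800e+06 /m

7.1800e+06


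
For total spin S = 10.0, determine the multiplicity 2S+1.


Spin multiplicity = 2S + 1
= 2 * 10.0 + 1
= 20.0 + 1
= 21

21


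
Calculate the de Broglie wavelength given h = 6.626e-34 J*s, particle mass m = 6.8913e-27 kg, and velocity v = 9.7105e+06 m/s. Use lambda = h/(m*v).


lambda = h / (m * v)
= 6.626e-34 / (6.8913e-27 * 9.7105e+06)
= 6.626e-34 / 6.6918e-20
= 9.9017e-15 m

9.9017e-15


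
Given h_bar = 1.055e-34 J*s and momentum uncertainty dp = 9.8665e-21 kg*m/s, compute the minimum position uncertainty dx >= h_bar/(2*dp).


dx = h_bar / (2 * dp)
= 1.055e-34 / (2 * 9.8665e-21)
= 1.055e-34 / 1.9733e-20
= 5.3464e-15 m

5.3464e-15


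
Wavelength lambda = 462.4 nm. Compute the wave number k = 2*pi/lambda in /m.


k = 2 * pi / lambda
= 6.2832 / (462.4e-9)
= 6.2832 / 4.6240e-07
= 1.3588e+07 /m

1.3588e+07


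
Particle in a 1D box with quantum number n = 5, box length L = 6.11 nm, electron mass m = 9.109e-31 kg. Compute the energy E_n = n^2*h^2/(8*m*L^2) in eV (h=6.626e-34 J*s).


E = n^2 * h^2 / (8 * m * L^2)
= 5^2 * (6.626e-34)^2 / (8 * 9.109e-31 * (6.11e-9)^2)
= 25 * 4.3904e-67 / (8 * 9.109e-31 * 3.7332e-17)
= 4.0346e-20 J
= 0.2518 eV

0.2518


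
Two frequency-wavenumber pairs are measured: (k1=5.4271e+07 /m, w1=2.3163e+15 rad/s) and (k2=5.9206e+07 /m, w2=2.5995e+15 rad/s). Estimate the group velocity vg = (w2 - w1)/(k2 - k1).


vg = (w2 - w1) / (k2 - k1)
= (2.5995e+15 - 2.3163e+15) / (5.9206e+07 - 5.4271e+07)
= 2.8320e+14 / 4.9350e+06
= 5.7386e+07 m/s

5.7386e+07


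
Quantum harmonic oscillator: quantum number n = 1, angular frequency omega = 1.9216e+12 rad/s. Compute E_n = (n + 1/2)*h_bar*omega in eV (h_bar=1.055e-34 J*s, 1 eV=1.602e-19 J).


E = (n + 1/2) * h_bar * omega
= (1 + 0.5) * 1.055e-34 * 1.9216e+12
= 1.5 * 2.0273e-22
= 3.0409e-22 J
= 0.0019 eV

0.0019


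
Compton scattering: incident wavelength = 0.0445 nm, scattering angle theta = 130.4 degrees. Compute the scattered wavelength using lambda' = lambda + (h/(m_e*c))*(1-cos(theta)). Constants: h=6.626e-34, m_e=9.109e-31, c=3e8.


Compton wavelength: h/(m_e*c) = 2.4247e-12 m
d_lambda = 2.4247e-12 * (1 - cos(130.4 deg))
= 2.4247e-12 * 1.64812
= 3.9962e-12 m = 0.003996 nm
lambda' = 0.0445 + 0.003996
= 0.048496 nm

0.048496


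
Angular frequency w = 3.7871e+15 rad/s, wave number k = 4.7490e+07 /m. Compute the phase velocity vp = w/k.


vp = w / k
= 3.7871e+15 / 4.7490e+07
= 7.9745e+07 m/s

7.9745e+07


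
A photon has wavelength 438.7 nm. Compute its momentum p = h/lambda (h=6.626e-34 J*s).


p = h / lambda
= 6.626e-34 / (438.7e-9)
= 6.626e-34 / 4.3870e-07
= 1.5104e-27 kg*m/s

1.5104e-27


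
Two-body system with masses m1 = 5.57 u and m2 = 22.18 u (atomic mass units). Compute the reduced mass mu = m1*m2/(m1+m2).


mu = m1 * m2 / (m1 + m2)
= 5.57 * 22.18 / (5.57 + 22.18)
= 123.5426 / 27.75
= 4.452 u

4.452


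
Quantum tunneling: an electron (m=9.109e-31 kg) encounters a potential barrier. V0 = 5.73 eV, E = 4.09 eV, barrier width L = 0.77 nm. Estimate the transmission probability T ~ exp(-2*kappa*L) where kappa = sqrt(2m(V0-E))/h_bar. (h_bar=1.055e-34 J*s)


V0 - E = 1.64 eV = 2.6273e-19 J
kappa = sqrt(2 * m * (V0-E)) / h_bar
= sqrt(2 * 9.109e-31 * 2.6273e-19) / 1.055e-34
= 6.5577e+09 /m
2*kappa*L = 2 * 6.5577e+09 * 0.77e-9
= 10.0988
T = exp(-10.0988) = 4.112695e-05

4.112695e-05


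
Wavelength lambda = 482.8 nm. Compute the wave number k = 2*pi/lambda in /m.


k = 2 * pi / lambda
= 6.2832 / (482.8e-9)
= 6.2832 / 4.8280e-07
= 1.3014e+07 /m

1.3014e+07


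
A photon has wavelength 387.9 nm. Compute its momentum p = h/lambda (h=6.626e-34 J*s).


p = h / lambda
= 6.626e-34 / (387.9e-9)
= 6.626e-34 / 3.8790e-07
= 1.7082e-27 kg*m/s

1.7082e-27


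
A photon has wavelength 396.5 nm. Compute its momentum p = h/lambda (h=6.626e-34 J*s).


p = h / lambda
= 6.626e-34 / (396.5e-9)
= 6.626e-34 / 3.9650e-07
= 1.6711e-27 kg*m/s

1.6711e-27


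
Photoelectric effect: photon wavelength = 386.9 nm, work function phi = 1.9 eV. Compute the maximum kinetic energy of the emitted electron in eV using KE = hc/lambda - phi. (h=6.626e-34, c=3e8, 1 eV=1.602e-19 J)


E_photon = hc / lambda
= (6.626e-34)(3e8) / (386.9e-9)
= 5.1378e-19 J
= 3.2071 eV
KE = E_photon - phi
= 3.2071 - 1.9
= 1.3071 eV

1.3071


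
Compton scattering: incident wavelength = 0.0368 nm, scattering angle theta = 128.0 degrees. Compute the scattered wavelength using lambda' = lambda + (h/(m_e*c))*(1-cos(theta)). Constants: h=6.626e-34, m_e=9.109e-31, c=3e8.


Compton wavelength: h/(m_e*c) = 2.4247e-12 m
d_lambda = 2.4247e-12 * (1 - cos(128.0 deg))
= 2.4247e-12 * 1.615661
= 3.9175e-12 m = 0.003918 nm
lambda' = 0.0368 + 0.003918
= 0.040718 nm

0.040718


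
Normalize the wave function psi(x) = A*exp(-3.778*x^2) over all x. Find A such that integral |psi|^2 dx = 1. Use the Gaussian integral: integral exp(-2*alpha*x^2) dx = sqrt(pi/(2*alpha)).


integral |psi|^2 dx = A^2 * sqrt(pi/(2*alpha)) = 1
A^2 = sqrt(2*alpha/pi)
= sqrt(2 * 3.778 / pi)
= 1.550854
A = sqrt(1.550854)
= 1.2453

1.2453


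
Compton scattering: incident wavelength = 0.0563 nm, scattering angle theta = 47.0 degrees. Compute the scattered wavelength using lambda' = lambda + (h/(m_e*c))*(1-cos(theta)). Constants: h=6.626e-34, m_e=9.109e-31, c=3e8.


Compton wavelength: h/(m_e*c) = 2.4247e-12 m
d_lambda = 2.4247e-12 * (1 - cos(47.0 deg))
= 2.4247e-12 * 0.318002
= 7.7106e-13 m = 0.000771 nm
lambda' = 0.0563 + 0.000771
= 0.057071 nm

0.057071


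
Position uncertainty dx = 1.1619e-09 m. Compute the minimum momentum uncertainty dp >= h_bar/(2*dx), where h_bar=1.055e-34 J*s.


dp = h_bar / (2 * dx)
= 1.055e-34 / (2 * 1.1619e-09)
= 1.055e-34 / 2.3238e-09
= 4.5400e-26 kg*m/s

4.5400e-26


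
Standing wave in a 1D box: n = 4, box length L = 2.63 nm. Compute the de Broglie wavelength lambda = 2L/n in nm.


lambda = 2L / n
= 2 * 2.63 / 4
= 5.26 / 4
= 1.315 nm

1.315
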